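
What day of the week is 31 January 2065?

Doomsday rule: the anchor day for the 2000s is Tuesday. For year 65: 65÷12 = 5 r 5, and 5÷4 = 1, so 5+5+1 = 11.
Tuesday + 11 ≡ Saturday — that's 2065's doomsday.
In January the doomsday date is Jan 3 (2065 is not a leap year).
Jan 31 is 28 days after Jan 3; 28 mod 7 = 0, so Saturday + 0 = Saturday.

Saturday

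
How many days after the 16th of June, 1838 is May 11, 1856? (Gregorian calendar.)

Jun 16, 1838 → Jun 16, 1839: 365 days.
Jun 16, 1839 → Jun 16, 1840: 366 days (Feb 29, 1840 is in that span).
Jun 16, 1840 → Jun 16, 1841: 365 days.
Jun 16, 1841 → Jun 16, 1842: 365 days.
Jun 16, 1842 → Jun 16, 1843: 365 days.
Jun 16, 1843 → Jun 16, 1844: 366 days (Feb 29, 1844 is in that span).
Jun 16, 1844 → Jun 16, 1845: 365 days.
Jun 16, 1845 → Jun 16, 1846: 365 days.
Jun 16, 1846 → Jun 16, 1847: 365 days.
Jun 16, 1847 → Jun 16, 1848: 366 days (Feb 29, 1848 is in that span).
Jun 16, 1848 → Jun 16, 1849: 365 days.
Jun 16, 1849 → Jun 16, 1850: 365 days.
Jun 16, 1850 → Jun 16, 1851: 365 days.
Jun 16, 1851 → Jun 16, 1852: 366 days (Feb 29, 1852 is in that span).
Jun 16, 1852 → Jun 16, 1853: 365 days.
Jun 16, 1853 → Jun 16, 1854: 365 days.
Jun 16, 1854 → Jun 16, 1855: 365 days.
Jun 16, 1855 → Jul 16, 1855: 30 days (June has 30).
Jul 16, 1855 → Aug 16, 1855: 31 days (July has 31).
Aug 16, 1855 → Sep 16, 1855: 31 days (August has 31).
Sep 16, 1855 → Oct 16, 1855: 30 days (September has 30).
Oct 16, 1855 → Nov 16, 1855: 31 days (October has 31).
Nov 16, 1855 → Dec 16, 1855: 30 days (November has 30).
Dec 16, 1855 → Jan 16, 1856: 31 days (December has 31).
Jan 16, 1856 → Feb 16, 1856: 31 days (January has 31).
Feb 16, 1856 → Mar 16, 1856: 29 days (February has 29).
Mar 16, 1856 → Apr 16, 1856: 31 days (March has 31).
Apr 16, 1856 → May 11, 1856: 25 days.
Total: 6539 days.

6539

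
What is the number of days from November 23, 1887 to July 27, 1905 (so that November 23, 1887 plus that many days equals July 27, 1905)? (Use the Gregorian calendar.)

Nov 23, 1887 → Nov 23, 1888: 366 days (Feb 29, 1888 is in that span).
Nov 23, 1888 → Nov 23, 1889: 365 days.
Nov 23, 1889 → Nov 23, 1890: 365 days.
Nov 23, 1890 → Nov 23, 1891: 365 days.
Nov 23, 1891 → Nov 23, 1892: 366 days (Feb 29, 1892 is in that span).
Nov 23, 1892 → Nov 23, 1893: 365 days.
Nov 23, 1893 → Nov 23, 1894: 365 days.
Nov 23, 1894 → Nov 23, 1895: 365 days.
Nov 23, 1895 → Nov 23, 1896: 366 days (Feb 29, 1896 is in that span).
Nov 23, 1896 → Nov 23, 1897: 365 days.
Nov 23, 1897 → Nov 23, 1898: 365 days.
Nov 23, 1898 → Nov 23, 1899: 365 days.
Nov 23, 1899 → Nov 23, 1900: 365 days.
Nov 23, 1900 → Nov 23, 1901: 365 days.
Nov 23, 1901 → Nov 23, 1902: 365 days.
Nov 23, 1902 → Nov 23, 1903: 365 days.
Nov 23, 1903 → Nov 23, 1904: 366 days (Feb 29, 1904 is in that span).
Nov 23, 1904 → Dec 23, 1904: 30 days (November has 30).
Dec 23, 1904 → Jan 23, 1905: 31 days (December has 31).
Jan 23, 1905 → Feb 23, 1905: 31 days (January has 31).
Feb 23, 1905 → Mar 23, 1905: 28 days (February has 28).
Mar 23, 1905 → Apr 23, 1905: 31 days (March has 31).
Apr 23, 1905 → May 23, 1905: 30 days (April has 30).
May 23, 1905 → Jun 23, 1905: 31 days (May has 31).
Jun 23, 1905 → Jul 23, 1905: 30 days (June has 30).
Jul 23, 1905 → Jul 27, 1905: 4 days.
Total: 6455 days.

6455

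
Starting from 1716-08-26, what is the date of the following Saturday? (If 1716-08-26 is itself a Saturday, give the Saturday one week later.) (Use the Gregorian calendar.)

Aug 26, 1716 is a Wednesday.
From Wednesday to the next Saturday is 3 days.
Aug 26, 1716 + 3 = Aug 29, 1716.

August 29, 1716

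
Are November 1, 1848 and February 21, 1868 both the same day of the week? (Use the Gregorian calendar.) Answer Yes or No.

From Nov 1, 1848 to Feb 21, 1868 is 7051 days.
7051 mod 7 = 2, so they are different weekdays.
(Nov 1, 1848 is a Wednesday; Feb 21, 1868 is a Friday.)

No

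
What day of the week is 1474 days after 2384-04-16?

Friday

Apr 16, 2384 is a Monday.
1474 mod 7 = 4, so 1474 days after a Monday is Monday + 4 = Friday.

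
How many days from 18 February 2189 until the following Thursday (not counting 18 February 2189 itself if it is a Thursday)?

Feb 18, 2189 is a Wednesday.
From Wednesday to the next Thursday is 1 day.

1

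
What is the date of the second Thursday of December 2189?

December 10, 2189

December 1, 2189 is a Tuesday.
The first Thursday is therefore December 3 (2 days later).
The second Thursday is 3 + 1×7 = December 10.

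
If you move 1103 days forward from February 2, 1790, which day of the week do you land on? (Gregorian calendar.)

First find the weekday of Feb 2, 1790. Doomsday rule: the anchor day for the 1700s is Sunday. For year 90: 90÷12 = 7 r 6, and 6÷4 = 1, so 7+6+1 = 14.
Sunday + 14 ≡ Sunday — that's 1790's doomsday.
In February the doomsday date is Feb 28 (1790 is not a leap year).
Feb 2 is 26 days before Feb 28; 26 mod 7 = 5, so Sunday − 5 = Tuesday.
1103 mod 7 = 4, so 1103 days after a Tuesday is Tuesday + 4 = Saturday.

Saturday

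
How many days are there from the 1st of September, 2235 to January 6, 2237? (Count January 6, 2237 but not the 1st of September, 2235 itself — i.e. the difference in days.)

493

Sep 1, 2235 → Sep 1, 2236: 366 days (Feb 29, 2236 is in that span).
Sep 1, 2236 → Oct 1, 2236: 30 days (September has 30).
Oct 1, 2236 → Nov 1, 2236: 31 days (October has 31).
Nov 1, 2236 → Dec 1, 2236: 30 days (November has 30).
Dec 1, 2236 → Jan 1, 2237: 31 days (December has 31).
Jan 1, 2237 → Jan 6, 2237: 5 days.
Total: 493 days.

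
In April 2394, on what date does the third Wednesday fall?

April 20, 2394

April 1, 2394 is a Friday.
The first Wednesday is therefore April 6 (5 days later).
The third Wednesday is 6 + 2×7 = April 20.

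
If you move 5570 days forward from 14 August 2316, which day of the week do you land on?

Aug 14, 2316 is a Monday.
5570 mod 7 = 5, so 5570 days after a Monday is Monday + 5 = Saturday.

Saturday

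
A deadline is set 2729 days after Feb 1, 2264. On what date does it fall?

+366 (one year; includes Feb 29, 2264) → Feb 1, 2265 (2363 left).
+365 (one year) → Feb 1, 2266 (1998 left).
+365 (one year) → Feb 1, 2267 (1633 left).
+365 (one year) → Feb 1, 2268 (1268 left).
+366 (one year; includes Feb 29, 2268) → Feb 1, 2269 (902 left).
+365 (one year) → Feb 1, 2270 (537 left).
+365 (one year) → Feb 1, 2271 (172 left).
Feb has 28 days: +28 → Mar 1, 2271 (144 left).
Mar has 31 days: +31 → Apr 1, 2271 (113 left).
Apr has 30 days: +30 → May 1, 2271 (83 left).
May has 31 days: +31 → Jun 1, 2271 (52 left).
Jun has 30 days: +30 → Jul 1, 2271 (22 left).
+22 → Jul 23, 2271.

July 23, 2271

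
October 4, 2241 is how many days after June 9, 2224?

Jun 9, 2224 → Jun 9, 2225: 365 days.
Jun 9, 2225 → Jun 9, 2226: 365 days.
Jun 9, 2226 → Jun 9, 2227: 365 days.
Jun 9, 2227 → Jun 9, 2228: 366 days (Feb 29, 2228 is in that span).
Jun 9, 2228 → Jun 9, 2229: 365 days.
Jun 9, 2229 → Jun 9, 2230: 365 days.
Jun 9, 2230 → Jun 9, 2231: 365 days.
Jun 9, 2231 → Jun 9, 2232: 366 days (Feb 29, 2232 is in that span).
Jun 9, 2232 → Jun 9, 2233: 365 days.
Jun 9, 2233 → Jun 9, 2234: 365 days.
Jun 9, 2234 → Jun 9, 2235: 365 days.
Jun 9, 2235 → Jun 9, 2236: 366 days (Feb 29, 2236 is in that span).
Jun 9, 2236 → Jun 9, 2237: 365 days.
Jun 9, 2237 → Jun 9, 2238: 365 days.
Jun 9, 2238 → Jun 9, 2239: 365 days.
Jun 9, 2239 → Jun 9, 2240: 366 days (Feb 29, 2240 is in that span).
Jun 9, 2240 → Jun 9, 2241: 365 days.
Jun 9, 2241 → Jul 9, 2241: 30 days (June has 30).
Jul 9, 2241 → Aug 9, 2241: 31 days (July has 31).
Aug 9, 2241 → Sep 9, 2241: 31 days (August has 31).
Sep 9, 2241 → Oct 4, 2241: 25 days.
Total: 6326 days.

6326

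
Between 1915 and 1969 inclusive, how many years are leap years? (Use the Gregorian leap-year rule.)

14

Multiples of 4 in [1915,1969]: 14.
Of those, multiples of 100: 0 (not leap unless ÷400).
Multiples of 400: 0.
Leap years = 14 − 0 + 0 = 14.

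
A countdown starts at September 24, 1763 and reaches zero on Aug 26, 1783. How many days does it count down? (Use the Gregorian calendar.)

7276

Sep 24, 1763 → Sep 24, 1764: 366 days (Feb 29, 1764 is in that span).
Sep 24, 1764 → Sep 24, 1765: 365 days.
Sep 24, 1765 → Sep 24, 1766: 365 days.
Sep 24, 1766 → Sep 24, 1767: 365 days.
Sep 24, 1767 → Sep 24, 1768: 366 days (Feb 29, 1768 is in that span).
Sep 24, 1768 → Sep 24, 1769: 365 days.
Sep 24, 1769 → Sep 24, 1770: 365 days.
Sep 24, 1770 → Sep 24, 1771: 365 days.
Sep 24, 1771 → Sep 24, 1772: 366 days (Feb 29, 1772 is in that span).
Sep 24, 1772 → Sep 24, 1773: 365 days.
Sep 24, 1773 → Sep 24, 1774: 365 days.
Sep 24, 1774 → Sep 24, 1775: 365 days.
Sep 24, 1775 → Sep 24, 1776: 366 days (Feb 29, 1776 is in that span).
Sep 24, 1776 → Sep 24, 1777: 365 days.
Sep 24, 1777 → Sep 24, 1778: 365 days.
Sep 24, 1778 → Sep 24, 1779: 365 days.
Sep 24, 1779 → Sep 24, 1780: 366 days (Feb 29, 1780 is in that span).
Sep 24, 1780 → Sep 24, 1781: 365 days.
Sep 24, 1781 → Sep 24, 1782: 365 days.
Sep 24, 1782 → Oct 24, 1782: 30 days (September has 30).
Oct 24, 1782 → Nov 24, 1782: 31 days (October has 31).
Nov 24, 1782 → Dec 24, 1782: 30 days (November has 30).
Dec 24, 1782 → Jan 24, 1783: 31 days (December has 31).
Jan 24, 1783 → Feb 24, 1783: 31 days (January has 31).
Feb 24, 1783 → Mar 24, 1783: 28 days (February has 28).
Mar 24, 1783 → Apr 24, 1783: 31 days (March has 31).
Apr 24, 1783 → May 24, 1783: 30 days (April has 30).
May 24, 1783 → Jun 24, 1783: 31 days (May has 31).
Jun 24, 1783 → Jul 24, 1783: 30 days (June has 30).
Jul 24, 1783 → Aug 24, 1783: 31 days (July has 31).
Aug 24, 1783 → Aug 26, 1783: 2 days.
Total: 7276 days.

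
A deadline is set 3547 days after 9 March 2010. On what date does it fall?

November 24, 2019

+365 (one year) → Mar 9, 2011 (3182 left).
+366 (one year; includes Feb 29, 2012) → Mar 9, 2012 (2816 left).
+365 (one year) → Mar 9, 2013 (2451 left).
+365 (one year) → Mar 9, 2014 (2086 left).
+365 (one year) → Mar 9, 2015 (1721 left).
+366 (one year; includes Feb 29, 2016) → Mar 9, 2016 (1355 left).
+365 (one year) → Mar 9, 2017 (990 left).
+365 (one year) → Mar 9, 2018 (625 left).
+365 (one year) → Mar 9, 2019 (260 left).
Mar has 31 days: +23 → Apr 1, 2019 (237 left).
Apr has 30 days: +30 → May 1, 2019 (207 left).
May has 31 days: +31 → Jun 1, 2019 (176 left).
Jun has 30 days: +30 → Jul 1, 2019 (146 left).
Jul has 31 days: +31 → Aug 1, 2019 (115 left).
Aug has 31 days: +31 → Sep 1, 2019 (84 left).
Sep has 30 days: +30 → Oct 1, 2019 (54 left).
Oct has 31 days: +31 → Nov 1, 2019 (23 left).
+23 → Nov 24, 2019.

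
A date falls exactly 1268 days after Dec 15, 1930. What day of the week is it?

First find the weekday of Dec 15, 1930. Doomsday rule: the anchor day for the 1900s is Wednesday. For year 30: 30÷12 = 2 r 6, and 6÷4 = 1, so 2+6+1 = 9.
Wednesday + 9 ≡ Friday — that's 1930's doomsday.
In December the doomsday date is Dec 12.
Dec 15 is 3 days after Dec 12; 3 mod 7 = 3, so Friday + 3 = Monday.
1268 mod 7 = 1, so 1268 days after a Monday is Monday + 1 = Tuesday.

Tuesday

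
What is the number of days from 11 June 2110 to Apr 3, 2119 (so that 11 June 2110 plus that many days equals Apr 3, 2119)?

Jun 11, 2110 → Jun 11, 2111: 365 days.
Jun 11, 2111 → Jun 11, 2112: 366 days (Feb 29, 2112 is in that span).
Jun 11, 2112 → Jun 11, 2113: 365 days.
Jun 11, 2113 → Jun 11, 2114: 365 days.
Jun 11, 2114 → Jun 11, 2115: 365 days.
Jun 11, 2115 → Jun 11, 2116: 366 days (Feb 29, 2116 is in that span).
Jun 11, 2116 → Jun 11, 2117: 365 days.
Jun 11, 2117 → Jun 11, 2118: 365 days.
Jun 11, 2118 → Jul 11, 2118: 30 days (June has 30).
Jul 11, 2118 → Aug 11, 2118: 31 days (July has 31).
Aug 11, 2118 → Sep 11, 2118: 31 days (August has 31).
Sep 11, 2118 → Oct 11, 2118: 30 days (September has 30).
Oct 11, 2118 → Nov 11, 2118: 31 days (October has 31).
Nov 11, 2118 → Dec 11, 2118: 30 days (November has 30).
Dec 11, 2118 → Jan 11, 2119: 31 days (December has 31).
Jan 11, 2119 → Feb 11, 2119: 31 days (January has 31).
Feb 11, 2119 → Mar 11, 2119: 28 days (February has 28).
Mar 11, 2119 → Apr 3, 2119: 23 days.
Total: 3218 days.

3218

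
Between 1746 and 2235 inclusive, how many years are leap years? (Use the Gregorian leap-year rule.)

Multiples of 4 in [1746,2235]: 122.
Of those, multiples of 100: 5 (not leap unless ÷400).
Multiples of 400: 1.
Leap years = 122 − 5 + 1 = 118.

118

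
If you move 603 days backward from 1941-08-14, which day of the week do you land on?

Aug 14, 1941 is a Thursday.
603 mod 7 = 1, so 603 days before a Thursday is Thursday − 1 = Wednesday.

Wednesday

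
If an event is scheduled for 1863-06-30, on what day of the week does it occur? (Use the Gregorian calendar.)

Tuesday

Doomsday rule: the anchor day for the 1800s is Friday. For year 63: 63÷12 = 5 r 3, and 3÷4 = 0, so 5+3+0 = 8.
Friday + 8 ≡ Saturday — that's 1863's doomsday.
In June the doomsday date is Jun 6.
Jun 30 is 24 days after Jun 6; 24 mod 7 = 3, so Saturday + 3 = Tuesday.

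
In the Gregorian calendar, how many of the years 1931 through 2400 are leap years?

Multiples of 4 in [1931,2400]: 118.
Of those, multiples of 100: 5 (not leap unless ÷400).
Multiples of 400: 2.
Leap years = 118 − 5 + 2 = 115.

115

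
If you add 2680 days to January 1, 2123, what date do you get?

May 4, 2130

+365 (one year) → Jan 1, 2124 (2315 left).
+366 (one year; includes Feb 29, 2124) → Jan 1, 2125 (1949 left).
+365 (one year) → Jan 1, 2126 (1584 left).
+365 (one year) → Jan 1, 2127 (1219 left).
+365 (one year) → Jan 1, 2128 (854 left).
+366 (one year; includes Feb 29, 2128) → Jan 1, 2129 (488 left).
+365 (one year) → Jan 1, 2130 (123 left).
Jan has 31 days: +31 → Feb 1, 2130 (92 left).
Feb has 28 days: +28 → Mar 1, 2130 (64 left).
Mar has 31 days: +31 → Apr 1, 2130 (33 left).
Apr has 30 days: +30 → May 1, 2130 (3 left).
+3 → May 4, 2130.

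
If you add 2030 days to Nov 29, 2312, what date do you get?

+365 (one year) → Nov 29, 2313 (1665 left).
+365 (one year) → Nov 29, 2314 (1300 left).
+365 (one year) → Nov 29, 2315 (935 left).
+366 (one year; includes Feb 29, 2316) → Nov 29, 2316 (569 left).
+365 (one year) → Nov 29, 2317 (204 left).
Nov has 30 days: +2 → Dec 1, 2317 (202 left).
Dec has 31 days: +31 → Jan 1, 2318 (171 left).
Jan has 31 days: +31 → Feb 1, 2318 (140 left).
Feb has 28 days: +28 → Mar 1, 2318 (112 left).
Mar has 31 days: +31 → Apr 1, 2318 (81 left).
Apr has 30 days: +30 → May 1, 2318 (51 left).
May has 31 days: +31 → Jun 1, 2318 (20 left).
+20 → Jun 21, 2318.

June 21, 2318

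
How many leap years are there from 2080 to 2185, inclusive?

Multiples of 4 in [2080,2185]: 27.
Of those, multiples of 100: 1 (not leap unless ÷400).
Multiples of 400: 0.
Leap years = 27 − 1 + 0 = 26.

26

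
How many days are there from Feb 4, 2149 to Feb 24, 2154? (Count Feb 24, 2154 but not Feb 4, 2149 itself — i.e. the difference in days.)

Feb 4, 2149 → Feb 4, 2150: 365 days.
Feb 4, 2150 → Feb 4, 2151: 365 days.
Feb 4, 2151 → Feb 4, 2152: 365 days.
Feb 4, 2152 → Feb 4, 2153: 366 days (Feb 29, 2152 is in that span).
Feb 4, 2153 → Mar 4, 2153: 28 days (February has 28).
Mar 4, 2153 → Apr 4, 2153: 31 days (March has 31).
Apr 4, 2153 → May 4, 2153: 30 days (April has 30).
May 4, 2153 → Jun 4, 2153: 31 days (May has 31).
Jun 4, 2153 → Jul 4, 2153: 30 days (June has 30).
Jul 4, 2153 → Aug 4, 2153: 31 days (July has 31).
Aug 4, 2153 → Sep 4, 2153: 31 days (August has 31).
Sep 4, 2153 → Oct 4, 2153: 30 days (September has 30).
Oct 4, 2153 → Nov 4, 2153: 31 days (October has 31).
Nov 4, 2153 → Dec 4, 2153: 30 days (November has 30).
Dec 4, 2153 → Jan 4, 2154: 31 days (December has 31).
Jan 4, 2154 → Feb 4, 2154: 31 days (January has 31).
Feb 4, 2154 → Feb 24, 2154: 20 days.
Total: 1846 days.

1846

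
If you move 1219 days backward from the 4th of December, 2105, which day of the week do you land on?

Dec 4, 2105 is a Friday.
1219 mod 7 = 1, so 1219 days before a Friday is Friday − 1 = Thursday.

Thursday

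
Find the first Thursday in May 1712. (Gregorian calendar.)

May 1, 1712 is a Sunday.
The first Thursday is therefore May 5 (4 days later).

May 5, 1712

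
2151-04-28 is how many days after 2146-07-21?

Jul 21, 2146 → Jul 21, 2147: 365 days.
Jul 21, 2147 → Jul 21, 2148: 366 days (Feb 29, 2148 is in that span).
Jul 21, 2148 → Jul 21, 2149: 365 days.
Jul 21, 2149 → Jul 21, 2150: 365 days.
Jul 21, 2150 → Aug 21, 2150: 31 days (July has 31).
Aug 21, 2150 → Sep 21, 2150: 31 days (August has 31).
Sep 21, 2150 → Oct 21, 2150: 30 days (September has 30).
Oct 21, 2150 → Nov 21, 2150: 31 days (October has 31).
Nov 21, 2150 → Dec 21, 2150: 30 days (November has 30).
Dec 21, 2150 → Jan 21, 2151: 31 days (December has 31).
Jan 21, 2151 → Feb 21, 2151: 31 days (January has 31).
Feb 21, 2151 → Mar 21, 2151: 28 days (February has 28).
Mar 21, 2151 → Apr 21, 2151: 31 days (March has 31).
Apr 21, 2151 → Apr 28, 2151: 7 days.
Total: 1742 days.

1742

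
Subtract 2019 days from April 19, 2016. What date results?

October 9, 2010

−366 (one year; includes Feb 29, 2016) → Apr 19, 2015 (1653 left).
−365 (one year) → Apr 19, 2014 (1288 left).
−365 (one year) → Apr 19, 2013 (923 left).
−365 (one year) → Apr 19, 2012 (558 left).
−366 (one year; includes Feb 29, 2012) → Apr 19, 2011 (192 left).
−19 → Mar 31, 2011 (end of Mar, 31 days; 173 left).
−31 → Feb 28, 2011 (end of Feb, 28 days; 142 left).
−28 → Jan 31, 2011 (end of Jan, 31 days; 114 left).
−31 → Dec 31, 2010 (end of Dec, 31 days; 83 left).
−31 → Nov 30, 2010 (end of Nov, 30 days; 52 left).
−30 → Oct 31, 2010 (end of Oct, 31 days; 22 left).
−22 → Oct 9, 2010.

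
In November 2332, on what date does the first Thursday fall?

November 1, 2332 is a Tuesday.
The first Thursday is therefore November 3 (2 days later).

November 3, 2332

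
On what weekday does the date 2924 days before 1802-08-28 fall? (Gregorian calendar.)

Monday

Aug 28, 1802 is a Saturday.
2924 mod 7 = 5, so 2924 days before a Saturday is Saturday − 5 = Monday.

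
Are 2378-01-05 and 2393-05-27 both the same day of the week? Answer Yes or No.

Yes

From Jan 5, 2378 to May 27, 2393 is 5621 days.
5621 mod 7 = 0, so they are the same weekday.
(Jan 5, 2378 is a Thursday; May 27, 2393 is a Thursday.)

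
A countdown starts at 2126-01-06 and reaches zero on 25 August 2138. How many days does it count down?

4614

Jan 6, 2126 → Jan 6, 2127: 365 days.
Jan 6, 2127 → Jan 6, 2128: 365 days.
Jan 6, 2128 → Jan 6, 2129: 366 days (Feb 29, 2128 is in that span).
Jan 6, 2129 → Jan 6, 2130: 365 days.
Jan 6, 2130 → Jan 6, 2131: 365 days.
Jan 6, 2131 → Jan 6, 2132: 365 days.
Jan 6, 2132 → Jan 6, 2133: 366 days (Feb 29, 2132 is in that span).
Jan 6, 2133 → Jan 6, 2134: 365 days.
Jan 6, 2134 → Jan 6, 2135: 365 days.
Jan 6, 2135 → Jan 6, 2136: 365 days.
Jan 6, 2136 → Jan 6, 2137: 366 days (Feb 29, 2136 is in that span).
Jan 6, 2137 → Jan 6, 2138: 365 days.
Jan 6, 2138 → Feb 6, 2138: 31 days (January has 31).
Feb 6, 2138 → Mar 6, 2138: 28 days (February has 28).
Mar 6, 2138 → Apr 6, 2138: 31 days (March has 31).
Apr 6, 2138 → May 6, 2138: 30 days (April has 30).
May 6, 2138 → Jun 6, 2138: 31 days (May has 31).
Jun 6, 2138 → Jul 6, 2138: 30 days (June has 30).
Jul 6, 2138 → Aug 6, 2138: 31 days (July has 31).
Aug 6, 2138 → Aug 25, 2138: 19 days.
Total: 4614 days.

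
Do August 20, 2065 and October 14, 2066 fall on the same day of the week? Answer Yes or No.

From Aug 20, 2065 to Oct 14, 2066 is 420 days.
420 mod 7 = 0, so they are the same weekday.
(Aug 20, 2065 is a Thursday; Oct 14, 2066 is a Thursday.)

Yes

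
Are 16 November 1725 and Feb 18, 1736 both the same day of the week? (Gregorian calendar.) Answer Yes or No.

From Nov 16, 1725 to Feb 18, 1736 is 3746 days.
3746 mod 7 = 1, so they are different weekdays.
(Nov 16, 1725 is a Friday; Feb 18, 1736 is a Saturday.)

No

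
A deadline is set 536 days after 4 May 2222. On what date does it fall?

October 22, 2223

+365 (one year) → May 4, 2223 (171 left).
May has 31 days: +28 → Jun 1, 2223 (143 left).
Jun has 30 days: +30 → Jul 1, 2223 (113 left).
Jul has 31 days: +31 → Aug 1, 2223 (82 left).
Aug has 31 days: +31 → Sep 1, 2223 (51 left).
Sep has 30 days: +30 → Oct 1, 2223 (21 left).
+21 → Oct 22, 2223.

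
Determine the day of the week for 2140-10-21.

Doomsday rule: the anchor day for the 2100s is Sunday. For year 40: 40÷12 = 3 r 4, and 4÷4 = 1, so 3+4+1 = 8.
Sunday + 8 ≡ Monday — that's 2140's doomsday.
In October the doomsday date is Oct 10.
Oct 21 is 11 days after Oct 10; 11 mod 7 = 4, so Monday + 4 = Friday.

Friday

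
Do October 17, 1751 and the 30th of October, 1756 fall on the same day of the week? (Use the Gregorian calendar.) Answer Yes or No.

No

From Oct 17, 1751 to Oct 30, 1756 is 1840 days.
1840 mod 7 = 6, so they are different weekdays.
(Oct 17, 1751 is a Sunday; Oct 30, 1756 is a Saturday.)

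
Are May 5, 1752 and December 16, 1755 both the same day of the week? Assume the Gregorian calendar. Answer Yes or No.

No

From May 5, 1752 to Dec 16, 1755 is 1320 days.
1320 mod 7 = 4, so they are different weekdays.
(May 5, 1752 is a Friday; Dec 16, 1755 is a Tuesday.)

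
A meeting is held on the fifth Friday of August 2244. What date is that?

August 30, 2244

August 1, 2244 is a Thursday.
The first Friday is therefore August 2 (1 days later).
The fifth Friday is 2 + 4×7 = August 30.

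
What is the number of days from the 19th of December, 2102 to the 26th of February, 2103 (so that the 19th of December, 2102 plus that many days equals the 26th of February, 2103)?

Dec 19, 2102 → Jan 19, 2103: 31 days (December has 31).
Jan 19, 2103 → Feb 19, 2103: 31 days (January has 31).
Feb 19, 2103 → Feb 26, 2103: 7 days.
Total: 69 days.

69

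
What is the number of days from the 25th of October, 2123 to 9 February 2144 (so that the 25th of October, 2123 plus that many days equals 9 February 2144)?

Oct 25, 2123 → Oct 25, 2124: 366 days (Feb 29, 2124 is in that span).
Oct 25, 2124 → Oct 25, 2125: 365 days.
Oct 25, 2125 → Oct 25, 2126: 365 days.
Oct 25, 2126 → Oct 25, 2127: 365 days.
Oct 25, 2127 → Oct 25, 2128: 366 days (Feb 29, 2128 is in that span).
Oct 25, 2128 → Oct 25, 2129: 365 days.
Oct 25, 2129 → Oct 25, 2130: 365 days.
Oct 25, 2130 → Oct 25, 2131: 365 days.
Oct 25, 2131 → Oct 25, 2132: 366 days (Feb 29, 2132 is in that span).
Oct 25, 2132 → Oct 25, 2133: 365 days.
Oct 25, 2133 → Oct 25, 2134: 365 days.
Oct 25, 2134 → Oct 25, 2135: 365 days.
Oct 25, 2135 → Oct 25, 2136: 366 days (Feb 29, 2136 is in that span).
Oct 25, 2136 → Oct 25, 2137: 365 days.
Oct 25, 2137 → Oct 25, 2138: 365 days.
Oct 25, 2138 → Oct 25, 2139: 365 days.
Oct 25, 2139 → Oct 25, 2140: 366 days (Feb 29, 2140 is in that span).
Oct 25, 2140 → Oct 25, 2141: 365 days.
Oct 25, 2141 → Oct 25, 2142: 365 days.
Oct 25, 2142 → Oct 25, 2143: 365 days.
Oct 25, 2143 → Nov 25, 2143: 31 days (October has 31).
Nov 25, 2143 → Dec 25, 2143: 30 days (November has 30).
Dec 25, 2143 → Jan 25, 2144: 31 days (December has 31).
Jan 25, 2144 → Feb 9, 2144: 15 days.
Total: 7412 days.

7412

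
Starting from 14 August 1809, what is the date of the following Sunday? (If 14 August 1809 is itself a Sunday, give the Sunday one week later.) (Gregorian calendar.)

Aug 14, 1809 is a Monday.
From Monday to the next Sunday is 6 days.
Aug 14, 1809 + 6 = Aug 20, 1809.

August 20, 1809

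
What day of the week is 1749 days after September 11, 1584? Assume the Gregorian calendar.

First find the weekday of Sep 11, 1584. Doomsday rule: the anchor day for the 1500s is Wednesday. For year 84: 84÷12 = 7 r 0, and 0÷4 = 0, so 7+0+0 = 7.
Wednesday + 7 ≡ Wednesday — that's 1584's doomsday.
In September the doomsday date is Sep 5.
Sep 11 is 6 days after Sep 5; 6 mod 7 = 6, so Wednesday + 6 = Tuesday.
1749 mod 7 = 6, so 1749 days after a Tuesday is Tuesday + 6 = Monday.

Monday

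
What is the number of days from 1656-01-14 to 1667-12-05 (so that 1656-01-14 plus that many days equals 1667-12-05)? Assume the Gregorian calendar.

4343

Jan 14, 1656 → Jan 14, 1657: 366 days (Feb 29, 1656 is in that span).
Jan 14, 1657 → Jan 14, 1658: 365 days.
Jan 14, 1658 → Jan 14, 1659: 365 days.
Jan 14, 1659 → Jan 14, 1660: 365 days.
Jan 14, 1660 → Jan 14, 1661: 366 days (Feb 29, 1660 is in that span).
Jan 14, 1661 → Jan 14, 1662: 365 days.
Jan 14, 1662 → Jan 14, 1663: 365 days.
Jan 14, 1663 → Jan 14, 1664: 365 days.
Jan 14, 1664 → Jan 14, 1665: 366 days (Feb 29, 1664 is in that span).
Jan 14, 1665 → Jan 14, 1666: 365 days.
Jan 14, 1666 → Jan 14, 1667: 365 days.
Jan 14, 1667 → Feb 14, 1667: 31 days (January has 31).
Feb 14, 1667 → Mar 14, 1667: 28 days (February has 28).
Mar 14, 1667 → Apr 14, 1667: 31 days (March has 31).
Apr 14, 1667 → May 14, 1667: 30 days (April has 30).
May 14, 1667 → Jun 14, 1667: 31 days (May has 31).
Jun 14, 1667 → Jul 14, 1667: 30 days (June has 30).
Jul 14, 1667 → Aug 14, 1667: 31 days (July has 31).
Aug 14, 1667 → Sep 14, 1667: 31 days (August has 31).
Sep 14, 1667 → Oct 14, 1667: 30 days (September has 30).
Oct 14, 1667 → Nov 14, 1667: 31 days (October has 31).
Nov 14, 1667 → Dec 5, 1667: 21 days.
Total: 4343 days.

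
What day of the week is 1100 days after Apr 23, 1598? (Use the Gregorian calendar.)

First find the weekday of Apr 23, 1598. Doomsday rule: the anchor day for the 1500s is Wednesday. For year 98: 98÷12 = 8 r 2, and 2÷4 = 0, so 8+2+0 = 10.
Wednesday + 10 ≡ Saturday — that's 1598's doomsday.
In April the doomsday date is Apr 4.
Apr 23 is 19 days after Apr 4; 19 mod 7 = 5, so Saturday + 5 = Thursday.
1100 mod 7 = 1, so 1100 days after a Thursday is Thursday + 1 = Friday.

Friday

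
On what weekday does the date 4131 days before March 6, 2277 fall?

First find the weekday of Mar 6, 2277. Doomsday rule: the anchor day for the 2200s is Friday. For year 77: 77÷12 = 6 r 5, and 5÷4 = 1, so 6+5+1 = 12.
Friday + 12 ≡ Wednesday — that's 2277's doomsday.
In March the doomsday date is Mar 14.
Mar 6 is 8 days before Mar 14; 8 mod 7 = 1, so Wednesday − 1 = Tuesday.
4131 mod 7 = 1, so 4131 days before a Tuesday is Tuesday − 1 = Monday.

Monday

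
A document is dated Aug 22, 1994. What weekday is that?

Monday

January 1, 1994 is a Saturday.
Jan 1, 1994 → Feb 1, 1994: 31 days (January has 31).
Feb 1, 1994 → Mar 1, 1994: 28 days (February has 28).
Mar 1, 1994 → Apr 1, 1994: 31 days (March has 31).
Apr 1, 1994 → May 1, 1994: 30 days (April has 30).
May 1, 1994 → Jun 1, 1994: 31 days (May has 31).
Jun 1, 1994 → Jul 1, 1994: 30 days (June has 30).
Jul 1, 1994 → Aug 1, 1994: 31 days (July has 31).
Aug 1, 1994 → Aug 22, 1994: 21 days.
Total: 233 days.
233 mod 7 = 2, so Saturday + 2 = Monday.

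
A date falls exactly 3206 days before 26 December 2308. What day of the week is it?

Saturday

Dec 26, 2308 is a Saturday.
3206 mod 7 = 0, so 3206 days before a Saturday is Saturday − 0 = Saturday.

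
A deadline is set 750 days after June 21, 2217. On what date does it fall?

+365 (one year) → Jun 21, 2218 (385 left).
Jun has 30 days: +10 → Jul 1, 2218 (375 left).
Jul has 31 days: +31 → Aug 1, 2218 (344 left).
Aug has 31 days: +31 → Sep 1, 2218 (313 left).
Sep has 30 days: +30 → Oct 1, 2218 (283 left).
Oct has 31 days: +31 → Nov 1, 2218 (252 left).
Nov has 30 days: +30 → Dec 1, 2218 (222 left).
Dec has 31 days: +31 → Jan 1, 2219 (191 left).
Jan has 31 days: +31 → Feb 1, 2219 (160 left).
Feb has 28 days: +28 → Mar 1, 2219 (132 left).
Mar has 31 days: +31 → Apr 1, 2219 (101 left).
Apr has 30 days: +30 → May 1, 2219 (71 left).
May has 31 days: +31 → Jun 1, 2219 (40 left).
Jun has 30 days: +30 → Jul 1, 2219 (10 left).
+10 → Jul 11, 2219.

July 11, 2219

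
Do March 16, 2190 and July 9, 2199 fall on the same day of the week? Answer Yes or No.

Yes

From Mar 16, 2190 to Jul 9, 2199 is 3402 days.
3402 mod 7 = 0, so they are the same weekday.
(Mar 16, 2190 is a Tuesday; Jul 9, 2199 is a Tuesday.)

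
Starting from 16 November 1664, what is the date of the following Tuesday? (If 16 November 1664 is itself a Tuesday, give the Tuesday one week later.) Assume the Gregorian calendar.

November 18, 1664

Nov 16, 1664 is a Sunday.
From Sunday to the next Tuesday is 2 days.
Nov 16, 1664 + 2 = Nov 18, 1664.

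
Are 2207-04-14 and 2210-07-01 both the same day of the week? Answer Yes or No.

No

From Apr 14, 2207 to Jul 1, 2210 is 1174 days.
1174 mod 7 = 5, so they are different weekdays.
(Apr 14, 2207 is a Tuesday; Jul 1, 2210 is a Sunday.)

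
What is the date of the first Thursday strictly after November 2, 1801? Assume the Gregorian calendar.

November 5, 1801

Nov 2, 1801 is a Monday.
From Monday to the next Thursday is 3 days.
Nov 2, 1801 + 3 = Nov 5, 1801.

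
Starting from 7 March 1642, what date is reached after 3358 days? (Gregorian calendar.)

+365 (one year) → Mar 7, 1643 (2993 left).
+366 (one year; includes Feb 29, 1644) → Mar 7, 1644 (2627 left).
+365 (one year) → Mar 7, 1645 (2262 left).
+365 (one year) → Mar 7, 1646 (1897 left).
+365 (one year) → Mar 7, 1647 (1532 left).
+366 (one year; includes Feb 29, 1648) → Mar 7, 1648 (1166 left).
+365 (one year) → Mar 7, 1649 (801 left).
+365 (one year) → Mar 7, 1650 (436 left).
+365 (one year) → Mar 7, 1651 (71 left).
Mar has 31 days: +25 → Apr 1, 1651 (46 left).
Apr has 30 days: +30 → May 1, 1651 (16 left).
+16 → May 17, 1651.

May 17, 1651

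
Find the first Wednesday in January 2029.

January 3, 2029

January 1, 2029 is a Monday.
The first Wednesday is therefore January 3 (2 days later).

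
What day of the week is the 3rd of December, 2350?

Sunday

Doomsday rule: the anchor day for the 2300s is Wednesday. For year 50: 50÷12 = 4 r 2, and 2÷4 = 0, so 4+2+0 = 6.
Wednesday + 6 ≡ Tuesday — that's 2350's doomsday.
In December the doomsday date is Dec 12.
Dec 3 is 9 days before Dec 12; 9 mod 7 = 2, so Tuesday − 2 = Sunday.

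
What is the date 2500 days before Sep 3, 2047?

−365 (one year) → Sep 3, 2046 (2135 left).
−365 (one year) → Sep 3, 2045 (1770 left).
−365 (one year) → Sep 3, 2044 (1405 left).
−366 (one year; includes Feb 29, 2044) → Sep 3, 2043 (1039 left).
−365 (one year) → Sep 3, 2042 (674 left).
−365 (one year) → Sep 3, 2041 (309 left).
−3 → Aug 31, 2041 (end of Aug, 31 days; 306 left).
−31 → Jul 31, 2041 (end of Jul, 31 days; 275 left).
−31 → Jun 30, 2041 (end of Jun, 30 days; 244 left).
−30 → May 31, 2041 (end of May, 31 days; 214 left).
−31 → Apr 30, 2041 (end of Apr, 30 days; 183 left).
−30 → Mar 31, 2041 (end of Mar, 31 days; 153 left).
−31 → Feb 28, 2041 (end of Feb, 28 days; 122 left).
−28 → Jan 31, 2041 (end of Jan, 31 days; 94 left).
−31 → Dec 31, 2040 (end of Dec, 31 days; 63 left).
−31 → Nov 30, 2040 (end of Nov, 30 days; 32 left).
−30 → Oct 31, 2040 (end of Oct, 31 days; 2 left).
−2 → Oct 29, 2040.

October 29, 2040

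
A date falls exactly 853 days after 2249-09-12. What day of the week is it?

First find the weekday of Sep 12, 2249. Doomsday rule: the anchor day for the 2200s is Friday. For year 49: 49÷12 = 4 r 1, and 1÷4 = 0, so 4+1+0 = 5.
Friday + 5 ≡ Wednesday — that's 2249's doomsday.
In September the doomsday date is Sep 5.
Sep 12 is 7 days after Sep 5; 7 mod 7 = 0, so Wednesday + 0 = Wednesday.
853 mod 7 = 6, so 853 days after a Wednesday is Wednesday + 6 = Tuesday.

Tuesday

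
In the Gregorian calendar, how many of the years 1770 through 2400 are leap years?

Multiples of 4 in [1770,2400]: 158.
Of those, multiples of 100: 7 (not leap unless ÷400).
Multiples of 400: 2.
Leap years = 158 − 7 + 2 = 153.

153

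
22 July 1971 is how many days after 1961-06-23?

Jun 23, 1961 → Jun 23, 1962: 365 days.
Jun 23, 1962 → Jun 23, 1963: 365 days.
Jun 23, 1963 → Jun 23, 1964: 366 days (Feb 29, 1964 is in that span).
Jun 23, 1964 → Jun 23, 1965: 365 days.
Jun 23, 1965 → Jun 23, 1966: 365 days.
Jun 23, 1966 → Jun 23, 1967: 365 days.
Jun 23, 1967 → Jun 23, 1968: 366 days (Feb 29, 1968 is in that span).
Jun 23, 1968 → Jun 23, 1969: 365 days.
Jun 23, 1969 → Jun 23, 1970: 365 days.
Jun 23, 1970 → Jul 23, 1970: 30 days (June has 30).
Jul 23, 1970 → Aug 23, 1970: 31 days (July has 31).
Aug 23, 1970 → Sep 23, 1970: 31 days (August has 31).
Sep 23, 1970 → Oct 23, 1970: 30 days (September has 30).
Oct 23, 1970 → Nov 23, 1970: 31 days (October has 31).
Nov 23, 1970 → Dec 23, 1970: 30 days (November has 30).
Dec 23, 1970 → Jan 23, 1971: 31 days (December has 31).
Jan 23, 1971 → Feb 23, 1971: 31 days (January has 31).
Feb 23, 1971 → Mar 23, 1971: 28 days (February has 28).
Mar 23, 1971 → Apr 23, 1971: 31 days (March has 31).
Apr 23, 1971 → May 23, 1971: 30 days (April has 30).
May 23, 1971 → Jun 23, 1971: 31 days (May has 31).
Jun 23, 1971 → Jul 22, 1971: 29 days.
Total: 3681 days.

3681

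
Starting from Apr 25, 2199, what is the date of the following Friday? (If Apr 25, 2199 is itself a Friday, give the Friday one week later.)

April 26, 2199

Apr 25, 2199 is a Thursday.
From Thursday to the next Friday is 1 day.
Apr 25, 2199 + 1 = Apr 26, 2199.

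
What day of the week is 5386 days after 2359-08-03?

Aug 3, 2359 is a Monday.
5386 mod 7 = 3, so 5386 days after a Monday is Monday + 3 = Thursday.

Thursday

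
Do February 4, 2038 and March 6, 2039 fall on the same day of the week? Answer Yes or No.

From Feb 4, 2038 to Mar 6, 2039 is 395 days.
395 mod 7 = 3, so they are different weekdays.
(Feb 4, 2038 is a Thursday; Mar 6, 2039 is a Sunday.)

No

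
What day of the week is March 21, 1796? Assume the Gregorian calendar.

Monday

Doomsday rule: the anchor day for the 1700s is Sunday. For year 96: 96÷12 = 8 r 0, and 0÷4 = 0, so 8+0+0 = 8.
Sunday + 8 ≡ Monday — that's 1796's doomsday.
In March the doomsday date is Mar 14.
Mar 21 is 7 days after Mar 14; 7 mod 7 = 0, so Monday + 0 = Monday.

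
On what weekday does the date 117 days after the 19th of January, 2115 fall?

First find the weekday of Jan 19, 2115. Doomsday rule: the anchor day for the 2100s is Sunday. For year 15: 15÷12 = 1 r 3, and 3÷4 = 0, so 1+3+0 = 4.
Sunday + 4 ≡ Thursday — that's 2115's doomsday.
In January the doomsday date is Jan 3 (2115 is not a leap year).
Jan 19 is 16 days after Jan 3; 16 mod 7 = 2, so Thursday + 2 = Saturday.
117 mod 7 = 5, so 117 days after a Saturday is Saturday + 5 = Thursday.

Thursday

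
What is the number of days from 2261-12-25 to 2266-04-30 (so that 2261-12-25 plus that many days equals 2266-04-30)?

Dec 25, 2261 → Dec 25, 2262: 365 days.
Dec 25, 2262 → Dec 25, 2263: 365 days.
Dec 25, 2263 → Dec 25, 2264: 366 days (Feb 29, 2264 is in that span).
Dec 25, 2264 → Dec 25, 2265: 365 days.
Dec 25, 2265 → Jan 25, 2266: 31 days (December has 31).
Jan 25, 2266 → Feb 25, 2266: 31 days (January has 31).
Feb 25, 2266 → Mar 25, 2266: 28 days (February has 28).
Mar 25, 2266 → Apr 25, 2266: 31 days (March has 31).
Apr 25, 2266 → Apr 30, 2266: 5 days.
Total: 1587 days.

1587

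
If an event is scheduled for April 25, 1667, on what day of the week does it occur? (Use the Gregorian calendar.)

Doomsday rule: the anchor day for the 1600s is Tuesday. For year 67: 67÷12 = 5 r 7, and 7÷4 = 1, so 5+7+1 = 13.
Tuesday + 13 ≡ Monday — that's 1667's doomsday.
In April the doomsday date is Apr 4.
Apr 25 is 21 days after Apr 4; 21 mod 7 = 0, so Monday + 0 = Monday.

Monday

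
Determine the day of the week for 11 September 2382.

Doomsday rule: the anchor day for the 2300s is Wednesday. For year 82: 82÷12 = 6 r 10, and 10÷4 = 2, so 6+10+2 = 18.
Wednesday + 18 ≡ Sunday — that's 2382's doomsday.
In September the doomsday date is Sep 5.
Sep 11 is 6 days after Sep 5; 6 mod 7 = 6, so Sunday + 6 = Saturday.

Saturday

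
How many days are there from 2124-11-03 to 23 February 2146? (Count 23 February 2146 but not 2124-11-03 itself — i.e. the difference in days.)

Nov 3, 2124 → Nov 3, 2125: 365 days.
Nov 3, 2125 → Nov 3, 2126: 365 days.
Nov 3, 2126 → Nov 3, 2127: 365 days.
Nov 3, 2127 → Nov 3, 2128: 366 days (Feb 29, 2128 is in that span).
Nov 3, 2128 → Nov 3, 2129: 365 days.
Nov 3, 2129 → Nov 3, 2130: 365 days.
Nov 3, 2130 → Nov 3, 2131: 365 days.
Nov 3, 2131 → Nov 3, 2132: 366 days (Feb 29, 2132 is in that span).
Nov 3, 2132 → Nov 3, 2133: 365 days.
Nov 3, 2133 → Nov 3, 2134: 365 days.
Nov 3, 2134 → Nov 3, 2135: 365 days.
Nov 3, 2135 → Nov 3, 2136: 366 days (Feb 29, 2136 is in that span).
Nov 3, 2136 → Nov 3, 2137: 365 days.
Nov 3, 2137 → Nov 3, 2138: 365 days.
Nov 3, 2138 → Nov 3, 2139: 365 days.
Nov 3, 2139 → Nov 3, 2140: 366 days (Feb 29, 2140 is in that span).
Nov 3, 2140 → Nov 3, 2141: 365 days.
Nov 3, 2141 → Nov 3, 2142: 365 days.
Nov 3, 2142 → Nov 3, 2143: 365 days.
Nov 3, 2143 → Nov 3, 2144: 366 days (Feb 29, 2144 is in that span).
Nov 3, 2144 → Nov 3, 2145: 365 days.
Nov 3, 2145 → Dec 3, 2145: 30 days (November has 30).
Dec 3, 2145 → Jan 3, 2146: 31 days (December has 31).
Jan 3, 2146 → Feb 3, 2146: 31 days (January has 31).
Feb 3, 2146 → Feb 23, 2146: 20 days.
Total: 7782 days.

7782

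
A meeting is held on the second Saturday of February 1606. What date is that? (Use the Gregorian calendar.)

February 11, 1606

February 1, 1606 is a Wednesday.
The first Saturday is therefore February 4 (3 days later).
The second Saturday is 4 + 1×7 = February 11.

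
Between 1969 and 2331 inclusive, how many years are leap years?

Multiples of 4 in [1969,2331]: 90.
Of those, multiples of 100: 4 (not leap unless ÷400).
Multiples of 400: 1.
Leap years = 90 − 4 + 1 = 87.

87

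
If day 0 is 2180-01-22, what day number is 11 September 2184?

Jan 22, 2180 → Jan 22, 2181: 366 days (Feb 29, 2180 is in that span).
Jan 22, 2181 → Jan 22, 2182: 365 days.
Jan 22, 2182 → Jan 22, 2183: 365 days.
Jan 22, 2183 → Jan 22, 2184: 365 days.
Jan 22, 2184 → Feb 22, 2184: 31 days (January has 31).
Feb 22, 2184 → Mar 22, 2184: 29 days (February has 29).
Mar 22, 2184 → Apr 22, 2184: 31 days (March has 31).
Apr 22, 2184 → May 22, 2184: 30 days (April has 30).
May 22, 2184 → Jun 22, 2184: 31 days (May has 31).
Jun 22, 2184 → Jul 22, 2184: 30 days (June has 30).
Jul 22, 2184 → Aug 22, 2184: 31 days (July has 31).
Aug 22, 2184 → Sep 11, 2184: 20 days.
Total: 1694 days.

1694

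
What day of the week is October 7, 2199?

Monday

January 1, 2199 is a Tuesday.
Jan 1, 2199 → Feb 1, 2199: 31 days (January has 31).
Feb 1, 2199 → Mar 1, 2199: 28 days (February has 28).
Mar 1, 2199 → Apr 1, 2199: 31 days (March has 31).
Apr 1, 2199 → May 1, 2199: 30 days (April has 30).
May 1, 2199 → Jun 1, 2199: 31 days (May has 31).
Jun 1, 2199 → Jul 1, 2199: 30 days (June has 30).
Jul 1, 2199 → Aug 1, 2199: 31 days (July has 31).
Aug 1, 2199 → Sep 1, 2199: 31 days (August has 31).
Sep 1, 2199 → Oct 1, 2199: 30 days (September has 30).
Oct 1, 2199 → Oct 7, 2199: 6 days.
Total: 279 days.
279 mod 7 = 6, so Tuesday + 6 = Monday.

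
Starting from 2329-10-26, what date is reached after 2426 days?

June 17, 2336

+365 (one year) → Oct 26, 2330 (2061 left).
+365 (one year) → Oct 26, 2331 (1696 left).
+366 (one year; includes Feb 29, 2332) → Oct 26, 2332 (1330 left).
+365 (one year) → Oct 26, 2333 (965 left).
+365 (one year) → Oct 26, 2334 (600 left).
+365 (one year) → Oct 26, 2335 (235 left).
Oct has 31 days: +6 → Nov 1, 2335 (229 left).
Nov has 30 days: +30 → Dec 1, 2335 (199 left).
Dec has 31 days: +31 → Jan 1, 2336 (168 left).
Jan has 31 days: +31 → Feb 1, 2336 (137 left).
Feb has 29 days: +29 → Mar 1, 2336 (108 left).
Mar has 31 days: +31 → Apr 1, 2336 (77 left).
Apr has 30 days: +30 → May 1, 2336 (47 left).
May has 31 days: +31 → Jun 1, 2336 (16 left).
+16 → Jun 17, 2336.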